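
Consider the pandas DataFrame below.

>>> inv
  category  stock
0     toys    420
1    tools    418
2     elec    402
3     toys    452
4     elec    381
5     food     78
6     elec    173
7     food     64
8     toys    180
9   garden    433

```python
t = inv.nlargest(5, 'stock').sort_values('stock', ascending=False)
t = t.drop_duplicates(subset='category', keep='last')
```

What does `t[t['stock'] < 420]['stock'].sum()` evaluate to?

take 5 rows with largest stock:
  category  stock
3     toys    452
9   garden    433
0     toys    420
1    tools    418
2     elec    402
sort by stock descending:
  category  stock
3     toys    452
9   garden    433
0     toys    420
1    tools    418
2     elec    402
drop duplicate category (keep=last):
  category  stock
9   garden    433
0     toys    420
1    tools    418
2     elec    402
filter rows where stock < 420:
  category  stock
1    tools    418
2     elec    402
The sum of column 'stock' is 820.

820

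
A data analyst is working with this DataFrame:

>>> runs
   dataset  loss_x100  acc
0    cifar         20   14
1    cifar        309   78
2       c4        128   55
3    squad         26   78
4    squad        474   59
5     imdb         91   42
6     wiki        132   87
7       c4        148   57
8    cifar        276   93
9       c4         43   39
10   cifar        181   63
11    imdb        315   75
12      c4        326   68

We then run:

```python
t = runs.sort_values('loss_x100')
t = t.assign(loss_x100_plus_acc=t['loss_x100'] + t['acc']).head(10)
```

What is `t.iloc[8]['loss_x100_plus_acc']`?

sort by loss_x100:
   dataset  loss_x100  acc
0    cifar         20   14
3    squad         26   78
9       c4         43   39
5     imdb         91   42
2       c4        128   55
6     wiki        132   87
7       c4        148   57
10   cifar        181   63
8    cifar        276   93
1    cifar        309   78
11    imdb        315   75
12      c4        326   68
4    squad        474   59
add column loss_x100_plus_acc = t['loss_x100'] + t['acc']:
   dataset  loss_x100  acc  loss_x100_plus_acc
0    cifar         20   14                  34
3    squad         26   78                 104
9       c4         43   39                  82
5     imdb         91   42                 133
2       c4        128   55                 183
6     wiki        132   87                 219
7       c4        148   57                 205
10   cifar        181   63                 244
8    cifar        276   93                 369
1    cifar        309   78                 387
11    imdb        315   75                 390
12      c4        326   68                 394
4    squad        474   59                 533
take first 10 rows:
   dataset  loss_x100  acc  loss_x100_plus_acc
0    cifar         20   14                  34
3    squad         26   78                 104
9       c4         43   39                  82
5     imdb         91   42                 133
2       c4        128   55                 183
6     wiki        132   87                 219
7       c4        148   57                 205
10   cifar        181   63                 244
8    cifar        276   93                 369
1    cifar        309   78                 387
Taking the value at position 8, column 'loss_x100_plus_acc' gives 369.

369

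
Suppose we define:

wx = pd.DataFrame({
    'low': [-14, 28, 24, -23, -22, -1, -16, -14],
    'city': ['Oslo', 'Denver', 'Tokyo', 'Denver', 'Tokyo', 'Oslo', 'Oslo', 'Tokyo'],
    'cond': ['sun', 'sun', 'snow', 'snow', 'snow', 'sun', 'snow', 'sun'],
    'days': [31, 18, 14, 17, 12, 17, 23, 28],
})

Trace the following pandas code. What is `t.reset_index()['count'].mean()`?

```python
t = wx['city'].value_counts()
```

value_counts of city:
city
Oslo      3
Tokyo     3
Denver    2
Name: count, dtype: int64
reset_index():
     city  count
0    Oslo      3
1   Tokyo      3
2  Denver      2

2.66666666667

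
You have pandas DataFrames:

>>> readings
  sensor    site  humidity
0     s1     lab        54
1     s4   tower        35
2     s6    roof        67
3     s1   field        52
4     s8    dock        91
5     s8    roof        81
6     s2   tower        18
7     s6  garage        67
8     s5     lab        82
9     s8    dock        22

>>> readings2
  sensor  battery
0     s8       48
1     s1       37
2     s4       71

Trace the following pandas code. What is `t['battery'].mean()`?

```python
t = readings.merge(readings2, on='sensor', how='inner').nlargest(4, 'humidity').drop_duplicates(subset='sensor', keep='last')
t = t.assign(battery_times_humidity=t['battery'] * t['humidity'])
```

42.5

merge on 'sensor' (how='inner') → 6 rows:
  sensor   site  humidity  battery
0     s1    lab        54       37
1     s4  tower        35       71
2     s1  field        52       37
3     s8   dock        91       48
4     s8   roof        81       48
5     s8   dock        22       48
take 4 rows with largest humidity:
  sensor   site  humidity  battery
3     s8   dock        91       48
4     s8   roof        81       48
0     s1    lab        54       37
2     s1  field        52       37
drop duplicate sensor (keep=last):
  sensor   site  humidity  battery
4     s8   roof        81       48
2     s1  field        52       37
add column battery_times_humidity = t['battery'] * t['humidity']:
  sensor   site  humidity  battery  battery_times_humidity
4     s8   roof        81       48                    3888
2     s1  field        52       37                    1924
mean of column 'battery' → 42.5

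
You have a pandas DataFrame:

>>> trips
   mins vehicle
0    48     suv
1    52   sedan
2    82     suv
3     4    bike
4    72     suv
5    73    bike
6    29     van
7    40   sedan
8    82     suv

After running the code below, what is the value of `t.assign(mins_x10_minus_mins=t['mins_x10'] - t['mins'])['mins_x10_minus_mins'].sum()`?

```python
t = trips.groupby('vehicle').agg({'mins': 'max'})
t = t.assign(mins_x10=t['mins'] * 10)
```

2124

group by vehicle, max of mins:
         mins
vehicle      
bike       73
sedan      52
suv        82
van        29
add column mins_x10 = t['mins'] * 10:
         mins  mins_x10
vehicle                
bike       73       730
sedan      52       520
suv        82       820
van        29       290
add column mins_x10_minus_mins = t['mins_x10'] - t['mins']:
         mins  mins_x10  mins_x10_minus_mins
vehicle                                     
bike       73       730                  657
sedan      52       520                  468
suv        82       820                  738
van        29       290                  261
Taking the sum of column 'mins_x10_minus_mins' gives 2124.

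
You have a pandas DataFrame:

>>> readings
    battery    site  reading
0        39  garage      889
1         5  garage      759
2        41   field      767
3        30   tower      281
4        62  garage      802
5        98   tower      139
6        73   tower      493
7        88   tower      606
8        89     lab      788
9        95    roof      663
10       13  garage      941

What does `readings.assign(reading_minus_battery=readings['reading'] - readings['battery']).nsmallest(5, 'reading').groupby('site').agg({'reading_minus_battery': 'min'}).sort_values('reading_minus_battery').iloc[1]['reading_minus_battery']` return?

add column reading_minus_battery = readings['reading'] - readings['battery']:
    battery    site  reading  reading_minus_battery
0        39  garage      889                    850
1         5  garage      759                    754
2        41   field      767                    726
3        30   tower      281                    251
4        62  garage      802                    740
5        98   tower      139                     41
6        73   tower      493                    420
7        88   tower      606                    518
8        89     lab      788                    699
9        95    roof      663                    568
10       13  garage      941                    928
take 5 rows with smallest reading:
   battery   site  reading  reading_minus_battery
5       98  tower      139                     41
3       30  tower      281                    251
6       73  tower      493                    420
7       88  tower      606                    518
9       95   roof      663                    568
group by site, min of reading_minus_battery:
       reading_minus_battery
site                        
roof                     568
tower                     41
sort by reading_minus_battery:
       reading_minus_battery
site                        
tower                     41
roof                     568

568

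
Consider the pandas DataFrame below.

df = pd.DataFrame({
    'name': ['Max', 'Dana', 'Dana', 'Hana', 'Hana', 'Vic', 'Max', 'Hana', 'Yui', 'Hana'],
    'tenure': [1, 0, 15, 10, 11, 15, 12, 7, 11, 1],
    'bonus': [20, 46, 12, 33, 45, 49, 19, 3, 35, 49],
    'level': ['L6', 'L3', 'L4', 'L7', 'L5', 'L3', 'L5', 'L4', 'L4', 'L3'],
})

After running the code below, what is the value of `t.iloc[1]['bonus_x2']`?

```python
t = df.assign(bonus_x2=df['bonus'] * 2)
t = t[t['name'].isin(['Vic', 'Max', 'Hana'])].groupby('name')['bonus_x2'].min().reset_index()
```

38

add column bonus_x2 = df['bonus'] * 2:
   name  tenure  bonus level  bonus_x2
0   Max       1     20    L6        40
1  Dana       0     46    L3        92
2  Dana      15     12    L4        24
3  Hana      10     33    L7        66
4  Hana      11     45    L5        90
5   Vic      15     49    L3        98
6   Max      12     19    L5        38
7  Hana       7      3    L4         6
8   Yui      11     35    L4        70
9  Hana       1     49    L3        98
filter rows where name in ['Vic', 'Max', 'Hana']:
   name  tenure  bonus level  bonus_x2
0   Max       1     20    L6        40
3  Hana      10     33    L7        66
4  Hana      11     45    L5        90
5   Vic      15     49    L3        98
6   Max      12     19    L5        38
7  Hana       7      3    L4         6
9  Hana       1     49    L3        98
group by name, min of bonus_x2:
name
Hana     6
Max     38
Vic     98
Name: bonus_x2, dtype: int64
reset_index():
   name  bonus_x2
0  Hana         6
1   Max        38
2   Vic        98
Hence 38.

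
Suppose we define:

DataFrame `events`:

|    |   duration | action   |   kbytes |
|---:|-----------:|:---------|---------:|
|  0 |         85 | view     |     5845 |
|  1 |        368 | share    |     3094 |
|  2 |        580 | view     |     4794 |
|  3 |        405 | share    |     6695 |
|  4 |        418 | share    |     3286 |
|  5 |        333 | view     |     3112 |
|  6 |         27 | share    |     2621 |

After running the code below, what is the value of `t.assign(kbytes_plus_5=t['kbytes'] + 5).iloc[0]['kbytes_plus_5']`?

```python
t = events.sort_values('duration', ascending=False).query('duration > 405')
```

sort by duration descending:
   duration action  kbytes
2       580   view    4794
4       418  share    3286
3       405  share    6695
1       368  share    3094
5       333   view    3112
0        85   view    5845
6        27  share    2621
filter rows where duration > 405:
   duration action  kbytes
2       580   view    4794
4       418  share    3286
add column kbytes_plus_5 = t['kbytes'] + 5:
   duration action  kbytes  kbytes_plus_5
2       580   view    4794           4799
4       418  share    3286           3291

4799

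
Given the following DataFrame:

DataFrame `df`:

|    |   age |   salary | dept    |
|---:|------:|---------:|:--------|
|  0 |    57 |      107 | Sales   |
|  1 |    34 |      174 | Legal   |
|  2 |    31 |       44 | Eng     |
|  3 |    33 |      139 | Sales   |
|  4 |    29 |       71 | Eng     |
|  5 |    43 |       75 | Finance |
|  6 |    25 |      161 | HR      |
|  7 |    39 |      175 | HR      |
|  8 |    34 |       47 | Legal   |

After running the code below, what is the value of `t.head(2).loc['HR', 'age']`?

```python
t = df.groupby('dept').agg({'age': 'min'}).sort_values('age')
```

25

group by dept, min of age:
         age
dept        
Eng       29
Finance   43
HR        25
Legal     34
Sales     33
sort by age:
         age
dept        
HR        25
Eng       29
Sales     33
Legal     34
Finance   43
take first 2 rows:
      age
dept     
HR     25
Eng    29
Finally, value at row 'HR', column 'age' = 25.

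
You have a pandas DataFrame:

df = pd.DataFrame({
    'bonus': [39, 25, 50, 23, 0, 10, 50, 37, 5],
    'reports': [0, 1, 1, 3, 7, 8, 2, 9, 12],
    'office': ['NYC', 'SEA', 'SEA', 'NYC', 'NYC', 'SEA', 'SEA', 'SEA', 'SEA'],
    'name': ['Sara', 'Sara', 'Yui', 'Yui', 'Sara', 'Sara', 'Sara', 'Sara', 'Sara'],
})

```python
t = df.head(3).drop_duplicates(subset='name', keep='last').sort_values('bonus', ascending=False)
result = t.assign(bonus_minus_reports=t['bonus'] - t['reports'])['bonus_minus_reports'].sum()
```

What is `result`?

73

take first 3 rows:
   bonus  reports office  name
0     39        0    NYC  Sara
1     25        1    SEA  Sara
2     50        1    SEA   Yui
drop duplicate name (keep=last):
   bonus  reports office  name
1     25        1    SEA  Sara
2     50        1    SEA   Yui
sort by bonus descending:
   bonus  reports office  name
2     50        1    SEA   Yui
1     25        1    SEA  Sara
add column bonus_minus_reports = t['bonus'] - t['reports']:
   bonus  reports office  name  bonus_minus_reports
2     50        1    SEA   Yui                   49
1     25        1    SEA  Sara                   24
sum of column 'bonus_minus_reports' → 73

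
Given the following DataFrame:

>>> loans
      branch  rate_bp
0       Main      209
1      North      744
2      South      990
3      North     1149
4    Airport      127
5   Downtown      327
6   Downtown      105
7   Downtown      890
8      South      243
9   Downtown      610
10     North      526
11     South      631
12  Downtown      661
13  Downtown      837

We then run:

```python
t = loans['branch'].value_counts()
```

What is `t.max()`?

value_counts of branch:
branch
Downtown    6
North       3
South       3
Main        1
Airport     1
Name: count, dtype: int64
Finally, max of the resulting series = 6.

6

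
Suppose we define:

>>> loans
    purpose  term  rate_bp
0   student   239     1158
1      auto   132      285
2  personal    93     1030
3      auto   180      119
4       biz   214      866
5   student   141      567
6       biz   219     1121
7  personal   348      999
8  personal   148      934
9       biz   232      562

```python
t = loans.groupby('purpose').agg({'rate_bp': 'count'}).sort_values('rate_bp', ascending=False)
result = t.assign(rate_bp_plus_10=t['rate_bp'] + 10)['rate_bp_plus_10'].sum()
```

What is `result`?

50

group by purpose, count of rate_bp:
          rate_bp
purpose          
auto            2
biz             3
personal        3
student         2
sort by rate_bp descending:
          rate_bp
purpose          
biz             3
personal        3
auto            2
student         2
add column rate_bp_plus_10 = t['rate_bp'] + 10:
          rate_bp  rate_bp_plus_10
purpose                           
biz             3               13
personal        3               13
auto            2               12
student         2               12
Reading off the sum of column 'rate_bp_plus_10', we get 50.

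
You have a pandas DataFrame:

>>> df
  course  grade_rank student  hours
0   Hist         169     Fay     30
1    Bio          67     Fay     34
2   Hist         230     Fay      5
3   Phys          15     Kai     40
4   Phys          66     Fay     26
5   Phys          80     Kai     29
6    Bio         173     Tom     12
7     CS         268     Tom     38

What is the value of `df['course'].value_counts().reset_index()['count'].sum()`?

value_counts of course:
course
Phys    3
Hist    2
Bio     2
CS      1
Name: count, dtype: int64
reset_index():
  course  count
0   Phys      3
1   Hist      2
2    Bio      2
3     CS      1
Reading off the sum of column 'count', we get 8.

8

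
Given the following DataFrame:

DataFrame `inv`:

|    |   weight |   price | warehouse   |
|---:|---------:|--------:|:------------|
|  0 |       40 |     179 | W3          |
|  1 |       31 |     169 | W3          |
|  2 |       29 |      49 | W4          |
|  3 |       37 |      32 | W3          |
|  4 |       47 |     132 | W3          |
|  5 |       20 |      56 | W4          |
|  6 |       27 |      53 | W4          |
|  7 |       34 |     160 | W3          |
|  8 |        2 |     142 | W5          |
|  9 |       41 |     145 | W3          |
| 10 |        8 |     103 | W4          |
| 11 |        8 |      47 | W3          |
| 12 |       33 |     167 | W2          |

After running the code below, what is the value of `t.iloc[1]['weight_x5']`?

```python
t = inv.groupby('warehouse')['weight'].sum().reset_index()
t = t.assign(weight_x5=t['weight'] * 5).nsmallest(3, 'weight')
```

group by warehouse, sum of weight:
warehouse
W2     33
W3    238
W4     84
W5      2
Name: weight, dtype: int64
reset_index():
  warehouse  weight
0        W2      33
1        W3     238
2        W4      84
3        W5       2
add column weight_x5 = t['weight'] * 5:
  warehouse  weight  weight_x5
0        W2      33        165
1        W3     238       1190
2        W4      84        420
3        W5       2         10
take 3 rows with smallest weight:
  warehouse  weight  weight_x5
3        W5       2         10
0        W2      33        165
2        W4      84        420
value at position 1, column 'weight_x5' → 165

165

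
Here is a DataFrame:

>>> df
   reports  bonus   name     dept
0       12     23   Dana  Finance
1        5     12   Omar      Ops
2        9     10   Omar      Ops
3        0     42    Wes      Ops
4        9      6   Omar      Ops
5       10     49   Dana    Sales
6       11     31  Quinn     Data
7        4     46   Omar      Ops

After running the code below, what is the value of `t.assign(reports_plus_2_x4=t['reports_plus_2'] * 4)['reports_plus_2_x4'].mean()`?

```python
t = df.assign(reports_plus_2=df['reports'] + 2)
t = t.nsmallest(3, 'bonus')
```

38.6666666667

add column reports_plus_2 = df['reports'] + 2:
   reports  bonus   name     dept  reports_plus_2
0       12     23   Dana  Finance              14
1        5     12   Omar      Ops               7
2        9     10   Omar      Ops              11
3        0     42    Wes      Ops               2
4        9      6   Omar      Ops              11
5       10     49   Dana    Sales              12
6       11     31  Quinn     Data              13
7        4     46   Omar      Ops               6
take 3 rows with smallest bonus:
   reports  bonus  name dept  reports_plus_2
4        9      6  Omar  Ops              11
2        9     10  Omar  Ops              11
1        5     12  Omar  Ops               7
add column reports_plus_2_x4 = t['reports_plus_2'] * 4:
   reports  bonus  name dept  reports_plus_2  reports_plus_2_x4
4        9      6  Omar  Ops              11                 44
2        9     10  Omar  Ops              11                 44
1        5     12  Omar  Ops               7                 28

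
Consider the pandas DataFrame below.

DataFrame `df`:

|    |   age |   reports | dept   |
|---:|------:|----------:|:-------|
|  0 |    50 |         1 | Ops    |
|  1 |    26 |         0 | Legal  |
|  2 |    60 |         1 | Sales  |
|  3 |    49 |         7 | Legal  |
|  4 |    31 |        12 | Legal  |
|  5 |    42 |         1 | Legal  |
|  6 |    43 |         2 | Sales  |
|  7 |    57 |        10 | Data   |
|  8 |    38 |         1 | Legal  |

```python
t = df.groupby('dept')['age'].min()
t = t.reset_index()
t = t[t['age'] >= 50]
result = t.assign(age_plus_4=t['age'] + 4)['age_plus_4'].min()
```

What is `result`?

54

group by dept, min of age:
dept
Data     57
Legal    26
Ops      50
Sales    43
Name: age, dtype: int64
reset_index():
    dept  age
0   Data   57
1  Legal   26
2    Ops   50
3  Sales   43
filter rows where age >= 50:
   dept  age
0  Data   57
2   Ops   50
add column age_plus_4 = t['age'] + 4:
   dept  age  age_plus_4
0  Data   57          61
2   Ops   50          54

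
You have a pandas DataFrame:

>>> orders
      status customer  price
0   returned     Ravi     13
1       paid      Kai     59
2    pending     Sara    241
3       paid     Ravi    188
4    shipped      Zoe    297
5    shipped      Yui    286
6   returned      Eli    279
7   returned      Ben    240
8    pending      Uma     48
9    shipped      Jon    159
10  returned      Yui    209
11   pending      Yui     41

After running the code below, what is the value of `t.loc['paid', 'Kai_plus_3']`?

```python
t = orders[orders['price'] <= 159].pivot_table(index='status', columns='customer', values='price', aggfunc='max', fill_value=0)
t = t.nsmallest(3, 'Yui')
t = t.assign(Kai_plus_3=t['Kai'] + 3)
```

62

filter rows where price <= 159:
      status customer  price
0   returned     Ravi     13
1       paid      Kai     59
8    pending      Uma     48
9    shipped      Jon    159
11   pending      Yui     41
pivot: rows=status, cols=customer, max(price):
customer  Jon  Kai  Ravi  Uma  Yui
status                            
paid        0   59     0    0    0
pending     0    0     0   48   41
returned    0    0    13    0    0
shipped   159    0     0    0    0
take 3 rows with smallest Yui:
customer  Jon  Kai  Ravi  Uma  Yui
status                            
paid        0   59     0    0    0
returned    0    0    13    0    0
shipped   159    0     0    0    0
add column Kai_plus_3 = t['Kai'] + 3:
customer  Jon  Kai  Ravi  Uma  Yui  Kai_plus_3
status                                        
paid        0   59     0    0    0          62
returned    0    0    13    0    0           3
shipped   159    0     0    0    0           3
value at row 'paid', column 'Kai_plus_3' → 62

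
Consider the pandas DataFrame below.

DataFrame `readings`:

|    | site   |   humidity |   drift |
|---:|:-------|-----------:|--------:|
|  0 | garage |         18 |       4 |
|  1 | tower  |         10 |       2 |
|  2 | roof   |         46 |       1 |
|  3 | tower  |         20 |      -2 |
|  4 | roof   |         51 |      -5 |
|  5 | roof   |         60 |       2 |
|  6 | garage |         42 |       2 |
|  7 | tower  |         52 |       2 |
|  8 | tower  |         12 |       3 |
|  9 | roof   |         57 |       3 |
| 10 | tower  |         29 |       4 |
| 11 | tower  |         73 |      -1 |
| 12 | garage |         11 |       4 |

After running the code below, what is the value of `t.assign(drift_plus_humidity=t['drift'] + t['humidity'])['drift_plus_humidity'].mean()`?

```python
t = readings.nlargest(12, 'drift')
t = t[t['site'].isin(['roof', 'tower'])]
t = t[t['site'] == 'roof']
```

take 12 rows with largest drift:
      site  humidity  drift
0   garage        18      4
10   tower        29      4
12  garage        11      4
8    tower        12      3
9     roof        57      3
1    tower        10      2
5     roof        60      2
6   garage        42      2
7    tower        52      2
2     roof        46      1
11   tower        73     -1
3    tower        20     -2
filter rows where site in ['roof', 'tower']:
     site  humidity  drift
10  tower        29      4
8   tower        12      3
9    roof        57      3
1   tower        10      2
5    roof        60      2
7   tower        52      2
2    roof        46      1
11  tower        73     -1
3   tower        20     -2
filter rows where site == 'roof':
   site  humidity  drift
9  roof        57      3
5  roof        60      2
2  roof        46      1
add column drift_plus_humidity = t['drift'] + t['humidity']:
   site  humidity  drift  drift_plus_humidity
9  roof        57      3                   60
5  roof        60      2                   62
2  roof        46      1                   47
mean of column 'drift_plus_humidity' → 56.3333333333

56.3333333333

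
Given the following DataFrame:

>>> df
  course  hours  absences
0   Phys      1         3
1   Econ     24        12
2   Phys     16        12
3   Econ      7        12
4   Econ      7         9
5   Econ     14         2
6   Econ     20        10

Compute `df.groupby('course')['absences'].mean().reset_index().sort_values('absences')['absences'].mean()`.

8.25

group by course, mean of absences:
course
Econ    9.0
Phys    7.5
Name: absences, dtype: float64
reset_index():
  course  absences
0   Econ       9.0
1   Phys       7.5
sort by absences:
  course  absences
1   Phys       7.5
0   Econ       9.0
So mean() = 8.25.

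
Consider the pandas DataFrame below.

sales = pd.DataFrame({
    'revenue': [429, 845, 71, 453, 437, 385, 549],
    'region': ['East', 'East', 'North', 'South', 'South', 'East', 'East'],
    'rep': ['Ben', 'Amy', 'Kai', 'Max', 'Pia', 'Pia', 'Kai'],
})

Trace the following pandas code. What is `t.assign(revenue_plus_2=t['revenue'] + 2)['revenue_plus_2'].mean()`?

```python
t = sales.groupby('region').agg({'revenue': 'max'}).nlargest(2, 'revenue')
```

group by region, max of revenue:
        revenue
region         
East        845
North        71
South       453
take 2 rows with largest revenue:
        revenue
region         
East        845
South       453
add column revenue_plus_2 = t['revenue'] + 2:
        revenue  revenue_plus_2
region                         
East        845             847
South       453             455

651.0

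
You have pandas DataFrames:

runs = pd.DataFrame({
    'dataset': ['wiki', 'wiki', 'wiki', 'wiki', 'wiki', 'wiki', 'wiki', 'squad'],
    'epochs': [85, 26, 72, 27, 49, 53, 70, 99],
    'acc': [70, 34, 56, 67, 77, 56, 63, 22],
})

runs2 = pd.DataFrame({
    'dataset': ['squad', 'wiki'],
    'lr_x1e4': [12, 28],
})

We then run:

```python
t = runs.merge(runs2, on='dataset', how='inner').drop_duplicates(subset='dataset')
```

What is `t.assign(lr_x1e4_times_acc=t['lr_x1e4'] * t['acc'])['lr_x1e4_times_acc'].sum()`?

2224

merge on 'dataset' (how='inner') → 8 rows:
  dataset  epochs  acc  lr_x1e4
0    wiki      85   70       28
1    wiki      26   34       28
2    wiki      72   56       28
3    wiki      27   67       28
4    wiki      49   77       28
5    wiki      53   56       28
6    wiki      70   63       28
7   squad      99   22       12
drop duplicate dataset (keep=first):
  dataset  epochs  acc  lr_x1e4
0    wiki      85   70       28
7   squad      99   22       12
add column lr_x1e4_times_acc = t['lr_x1e4'] * t['acc']:
  dataset  epochs  acc  lr_x1e4  lr_x1e4_times_acc
0    wiki      85   70       28               1960
7   squad      99   22       12                264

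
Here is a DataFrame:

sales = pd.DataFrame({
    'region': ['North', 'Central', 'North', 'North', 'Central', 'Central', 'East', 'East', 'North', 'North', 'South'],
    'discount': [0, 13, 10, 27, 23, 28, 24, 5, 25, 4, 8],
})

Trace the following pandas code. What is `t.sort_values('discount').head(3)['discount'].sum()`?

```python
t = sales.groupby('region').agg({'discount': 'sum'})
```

group by region, sum of discount:
         discount
region           
Central        64
East           29
North          66
South           8
sort by discount:
         discount
region           
South           8
East           29
Central        64
North          66
take first 3 rows:
         discount
region           
South           8
East           29
Central        64
Then the sum of column 'discount': 101

101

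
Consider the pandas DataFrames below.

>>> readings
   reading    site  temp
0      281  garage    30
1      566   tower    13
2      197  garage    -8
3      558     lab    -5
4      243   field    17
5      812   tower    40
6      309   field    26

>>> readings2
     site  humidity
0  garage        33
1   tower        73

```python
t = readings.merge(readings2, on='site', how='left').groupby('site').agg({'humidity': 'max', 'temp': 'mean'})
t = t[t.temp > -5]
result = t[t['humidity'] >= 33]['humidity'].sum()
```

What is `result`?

106.0

merge on 'site' (how='left') → 7 rows:
   reading    site  temp  humidity
0      281  garage    30      33.0
1      566   tower    13      73.0
2      197  garage    -8      33.0
3      558     lab    -5       NaN
4      243   field    17       NaN
5      812   tower    40      73.0
6      309   field    26       NaN
group by site: max(humidity), mean(temp):
        humidity  temp
site                  
field        NaN  21.5
garage      33.0  11.0
lab          NaN  -5.0
tower       73.0  26.5
filter rows where temp > -5:
        humidity  temp
site                  
field        NaN  21.5
garage      33.0  11.0
tower       73.0  26.5
filter rows where humidity >= 33:
        humidity  temp
site                  
garage      33.0  11.0
tower       73.0  26.5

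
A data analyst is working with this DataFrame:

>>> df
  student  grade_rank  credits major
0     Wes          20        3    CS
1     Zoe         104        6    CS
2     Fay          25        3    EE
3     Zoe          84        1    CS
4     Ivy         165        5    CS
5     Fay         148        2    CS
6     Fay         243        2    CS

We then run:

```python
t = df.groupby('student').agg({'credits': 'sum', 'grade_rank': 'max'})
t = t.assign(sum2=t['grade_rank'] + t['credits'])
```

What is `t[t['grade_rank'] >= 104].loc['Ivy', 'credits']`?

group by student: sum(credits), max(grade_rank):
         credits  grade_rank
student                     
Fay            7         243
Ivy            5         165
Wes            3          20
Zoe            7         104
add column sum2 = t['grade_rank'] + t['credits']:
         credits  grade_rank  sum2
student                           
Fay            7         243   250
Ivy            5         165   170
Wes            3          20    23
Zoe            7         104   111
filter rows where grade_rank >= 104:
         credits  grade_rank  sum2
student                           
Fay            7         243   250
Ivy            5         165   170
Zoe            7         104   111
So loc['Ivy', 'credits'] = 5.

5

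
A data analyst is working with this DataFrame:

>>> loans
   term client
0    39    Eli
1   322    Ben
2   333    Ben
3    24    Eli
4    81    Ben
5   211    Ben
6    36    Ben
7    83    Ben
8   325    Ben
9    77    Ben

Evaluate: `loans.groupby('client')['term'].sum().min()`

63

group by client, sum of term:
client
Ben    1468
Eli      63
Name: term, dtype: int64
Taking the min of the resulting series gives 63.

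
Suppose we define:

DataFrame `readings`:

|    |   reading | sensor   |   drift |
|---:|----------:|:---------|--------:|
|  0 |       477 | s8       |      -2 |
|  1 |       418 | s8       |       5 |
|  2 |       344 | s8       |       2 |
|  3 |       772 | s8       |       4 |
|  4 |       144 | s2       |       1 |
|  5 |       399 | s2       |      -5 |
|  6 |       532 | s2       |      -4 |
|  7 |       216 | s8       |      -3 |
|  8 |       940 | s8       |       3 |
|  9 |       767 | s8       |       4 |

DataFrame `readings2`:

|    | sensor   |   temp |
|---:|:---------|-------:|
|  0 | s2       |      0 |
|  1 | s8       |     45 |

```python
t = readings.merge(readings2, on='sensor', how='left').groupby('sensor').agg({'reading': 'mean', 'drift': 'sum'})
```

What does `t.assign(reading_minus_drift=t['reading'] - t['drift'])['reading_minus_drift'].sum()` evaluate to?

915.333333333

merge on 'sensor' (how='left') → 10 rows:
   reading sensor  drift  temp
0      477     s8     -2    45
1      418     s8      5    45
2      344     s8      2    45
3      772     s8      4    45
4      144     s2      1     0
5      399     s2     -5     0
6      532     s2     -4     0
7      216     s8     -3    45
8      940     s8      3    45
9      767     s8      4    45
group by sensor: mean(reading), sum(drift):
           reading  drift
sensor                   
s2      358.333333     -8
s8      562.000000     13
add column reading_minus_drift = t['reading'] - t['drift']:
           reading  drift  reading_minus_drift
sensor                                        
s2      358.333333     -8           366.333333
s8      562.000000     13           549.000000
So sum() = 915.333333333.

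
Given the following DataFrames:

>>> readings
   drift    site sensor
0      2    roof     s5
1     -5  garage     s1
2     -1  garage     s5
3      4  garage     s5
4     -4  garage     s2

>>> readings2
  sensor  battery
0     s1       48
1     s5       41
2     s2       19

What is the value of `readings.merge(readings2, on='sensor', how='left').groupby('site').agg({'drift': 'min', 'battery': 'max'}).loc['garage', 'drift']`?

-5

merge on 'sensor' (how='left') → 5 rows:
   drift    site sensor  battery
0      2    roof     s5       41
1     -5  garage     s1       48
2     -1  garage     s5       41
3      4  garage     s5       41
4     -4  garage     s2       19
group by site: min(drift), max(battery):
        drift  battery
site                  
garage     -5       48
roof        2       41
Finally, value at row 'garage', column 'drift' = -5.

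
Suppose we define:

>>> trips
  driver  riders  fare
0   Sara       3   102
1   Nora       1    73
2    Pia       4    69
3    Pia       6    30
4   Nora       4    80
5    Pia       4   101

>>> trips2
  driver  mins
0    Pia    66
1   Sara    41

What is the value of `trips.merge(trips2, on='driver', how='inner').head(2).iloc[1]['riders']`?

4

merge on 'driver' (how='inner') → 4 rows:
  driver  riders  fare  mins
0   Sara       3   102    41
1    Pia       4    69    66
2    Pia       6    30    66
3    Pia       4   101    66
take first 2 rows:
  driver  riders  fare  mins
0   Sara       3   102    41
1    Pia       4    69    66
So iloc[1]['riders'] = 4.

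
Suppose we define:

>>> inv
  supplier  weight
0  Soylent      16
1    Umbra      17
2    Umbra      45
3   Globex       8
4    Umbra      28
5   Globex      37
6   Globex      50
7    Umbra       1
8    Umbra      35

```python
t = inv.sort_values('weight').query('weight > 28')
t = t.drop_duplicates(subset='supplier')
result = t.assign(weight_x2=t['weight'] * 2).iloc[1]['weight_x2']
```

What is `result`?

74

sort by weight:
  supplier  weight
7    Umbra       1
3   Globex       8
0  Soylent      16
1    Umbra      17
4    Umbra      28
8    Umbra      35
5   Globex      37
2    Umbra      45
6   Globex      50
filter rows where weight > 28:
  supplier  weight
8    Umbra      35
5   Globex      37
2    Umbra      45
6   Globex      50
drop duplicate supplier (keep=first):
  supplier  weight
8    Umbra      35
5   Globex      37
add column weight_x2 = t['weight'] * 2:
  supplier  weight  weight_x2
8    Umbra      35         70
5   Globex      37         74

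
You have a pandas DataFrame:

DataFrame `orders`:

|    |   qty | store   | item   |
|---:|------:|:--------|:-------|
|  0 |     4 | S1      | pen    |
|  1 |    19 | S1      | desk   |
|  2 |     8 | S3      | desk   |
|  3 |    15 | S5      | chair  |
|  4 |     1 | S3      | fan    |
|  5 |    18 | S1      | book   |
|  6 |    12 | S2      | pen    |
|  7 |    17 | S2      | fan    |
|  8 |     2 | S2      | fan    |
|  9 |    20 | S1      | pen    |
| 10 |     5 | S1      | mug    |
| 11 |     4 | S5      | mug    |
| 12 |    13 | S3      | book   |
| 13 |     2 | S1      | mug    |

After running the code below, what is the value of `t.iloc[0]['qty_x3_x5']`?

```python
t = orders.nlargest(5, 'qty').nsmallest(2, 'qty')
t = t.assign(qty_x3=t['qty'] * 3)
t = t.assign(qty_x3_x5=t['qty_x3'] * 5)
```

take 5 rows with largest qty:
   qty store   item
9   20    S1    pen
1   19    S1   desk
5   18    S1   book
7   17    S2    fan
3   15    S5  chair
take 2 rows with smallest qty:
   qty store   item
3   15    S5  chair
7   17    S2    fan
add column qty_x3 = t['qty'] * 3:
   qty store   item  qty_x3
3   15    S5  chair      45
7   17    S2    fan      51
add column qty_x3_x5 = t['qty_x3'] * 5:
   qty store   item  qty_x3  qty_x3_x5
3   15    S5  chair      45        225
7   17    S2    fan      51        255
Reading off the value at position 0, column 'qty_x3_x5', we get 225.

225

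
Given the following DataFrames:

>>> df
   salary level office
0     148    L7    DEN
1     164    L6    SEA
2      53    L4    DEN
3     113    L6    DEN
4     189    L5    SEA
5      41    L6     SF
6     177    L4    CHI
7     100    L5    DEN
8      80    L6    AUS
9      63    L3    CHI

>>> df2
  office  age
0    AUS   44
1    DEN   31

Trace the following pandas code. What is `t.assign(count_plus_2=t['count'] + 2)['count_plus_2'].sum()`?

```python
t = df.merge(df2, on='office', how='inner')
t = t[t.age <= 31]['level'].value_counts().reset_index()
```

12

merge on 'office' (how='inner') → 5 rows:
   salary level office  age
0     148    L7    DEN   31
1      53    L4    DEN   31
2     113    L6    DEN   31
3     100    L5    DEN   31
4      80    L6    AUS   44
filter rows where age <= 31:
   salary level office  age
0     148    L7    DEN   31
1      53    L4    DEN   31
2     113    L6    DEN   31
3     100    L5    DEN   31
value_counts of level:
level
L7    1
L4    1
L6    1
L5    1
Name: count, dtype: int64
reset_index():
  level  count
0    L7      1
1    L4      1
2    L6      1
3    L5      1
add column count_plus_2 = t['count'] + 2:
  level  count  count_plus_2
0    L7      1             3
1    L4      1             3
2    L6      1             3
3    L5      1             3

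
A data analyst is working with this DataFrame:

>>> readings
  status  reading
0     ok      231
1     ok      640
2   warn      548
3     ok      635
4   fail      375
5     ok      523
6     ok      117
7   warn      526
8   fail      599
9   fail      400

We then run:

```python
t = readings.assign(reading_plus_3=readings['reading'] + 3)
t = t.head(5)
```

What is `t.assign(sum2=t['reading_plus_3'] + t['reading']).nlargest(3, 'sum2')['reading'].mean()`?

607.666666667

add column reading_plus_3 = readings['reading'] + 3:
  status  reading  reading_plus_3
0     ok      231             234
1     ok      640             643
2   warn      548             551
3     ok      635             638
4   fail      375             378
5     ok      523             526
6     ok      117             120
7   warn      526             529
8   fail      599             602
9   fail      400             403
take first 5 rows:
  status  reading  reading_plus_3
0     ok      231             234
1     ok      640             643
2   warn      548             551
3     ok      635             638
4   fail      375             378
add column sum2 = t['reading_plus_3'] + t['reading']:
  status  reading  reading_plus_3  sum2
0     ok      231             234   465
1     ok      640             643  1283
2   warn      548             551  1099
3     ok      635             638  1273
4   fail      375             378   753
take 3 rows with largest sum2:
  status  reading  reading_plus_3  sum2
1     ok      640             643  1283
3     ok      635             638  1273
2   warn      548             551  1099
So mean() = 607.666666667.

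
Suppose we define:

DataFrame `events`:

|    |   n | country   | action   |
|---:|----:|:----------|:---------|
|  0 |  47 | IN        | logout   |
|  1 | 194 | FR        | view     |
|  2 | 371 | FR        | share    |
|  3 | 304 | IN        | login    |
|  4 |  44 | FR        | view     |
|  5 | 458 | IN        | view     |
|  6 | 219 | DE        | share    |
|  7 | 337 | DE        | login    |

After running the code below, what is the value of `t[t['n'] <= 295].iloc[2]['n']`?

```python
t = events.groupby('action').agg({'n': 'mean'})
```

232.0

group by action, mean of n:
            n
action       
login   320.5
logout   47.0
share   295.0
view    232.0
filter rows where n <= 295:
            n
action       
logout   47.0
share   295.0
view    232.0
The value at position 2, column 'n' is 232.0.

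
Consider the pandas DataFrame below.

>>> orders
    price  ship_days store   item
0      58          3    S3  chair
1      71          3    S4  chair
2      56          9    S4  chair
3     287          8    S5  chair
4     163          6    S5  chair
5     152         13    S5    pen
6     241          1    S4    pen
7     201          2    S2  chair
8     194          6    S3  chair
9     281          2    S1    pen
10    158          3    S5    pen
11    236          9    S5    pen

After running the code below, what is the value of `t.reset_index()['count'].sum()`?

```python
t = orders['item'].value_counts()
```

value_counts of item:
item
chair    7
pen      5
Name: count, dtype: int64
reset_index():
    item  count
0  chair      7
1    pen      5

12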